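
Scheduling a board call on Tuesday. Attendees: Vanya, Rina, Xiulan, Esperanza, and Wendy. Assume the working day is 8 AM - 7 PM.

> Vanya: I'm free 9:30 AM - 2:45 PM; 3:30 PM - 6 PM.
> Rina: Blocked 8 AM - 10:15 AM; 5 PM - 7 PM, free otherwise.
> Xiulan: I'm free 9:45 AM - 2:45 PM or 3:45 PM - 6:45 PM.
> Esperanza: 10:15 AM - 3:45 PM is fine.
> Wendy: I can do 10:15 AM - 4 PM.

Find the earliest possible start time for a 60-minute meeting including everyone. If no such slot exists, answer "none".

10:15

Vanya free: 09:30-14:45, 15:30-18:00.
Rina free: 10:15-17:00 (invert busy blocks within the working day).
Xiulan free: 09:45-14:45, 15:45-18:45.
Esperanza free: 10:15-15:45.
Wendy free: 10:15-16:00.
Vanya ∩ Rina: 10:15-14:45, 15:30-17:00.
Vanya ∩ Rina ∩ Xiulan: 10:15-14:45, 15:45-17:00.
Vanya ∩ Rina ∩ Xiulan ∩ Esperanza: 10:15-14:45.
Vanya ∩ Rina ∩ Xiulan ∩ Esperanza ∩ Wendy: 10:15-14:45.
Those are the intersection windows.
The first common window of at least 60 minutes is 10:15-14:45, so the earliest start is 10:15.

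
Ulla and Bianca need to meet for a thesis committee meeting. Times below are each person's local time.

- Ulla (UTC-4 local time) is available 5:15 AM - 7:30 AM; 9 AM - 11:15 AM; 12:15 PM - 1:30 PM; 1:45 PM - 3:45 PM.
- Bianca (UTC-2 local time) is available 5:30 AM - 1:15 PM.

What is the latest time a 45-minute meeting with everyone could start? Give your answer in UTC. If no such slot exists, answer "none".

14:30

Ulla in UTC: 09:15-11:30, 13:00-15:15, 16:15-17:30, 17:45-19:45 (add 4h to convert from UTC-4).
Bianca in UTC: 07:30-15:15 (add 2h to convert from UTC-2).
Ulla ∩ Bianca: 09:15-11:30, 13:00-15:15.
The last common window of at least 45 minutes is 13:00-15:15; a 45-minute meeting can start as late as 14:30 and still end by 15:15.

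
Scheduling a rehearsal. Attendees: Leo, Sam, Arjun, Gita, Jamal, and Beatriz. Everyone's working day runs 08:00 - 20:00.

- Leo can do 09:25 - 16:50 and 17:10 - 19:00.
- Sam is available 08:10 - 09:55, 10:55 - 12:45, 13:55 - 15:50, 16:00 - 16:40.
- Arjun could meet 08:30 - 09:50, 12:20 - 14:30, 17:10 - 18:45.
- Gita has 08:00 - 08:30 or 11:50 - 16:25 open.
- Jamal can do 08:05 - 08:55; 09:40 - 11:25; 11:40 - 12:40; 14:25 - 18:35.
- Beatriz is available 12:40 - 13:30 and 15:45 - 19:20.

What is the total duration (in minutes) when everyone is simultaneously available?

Leo ∩ Sam: 09:25-09:55, 10:55-12:45, 13:55-15:50, 16:00-16:40.
Leo ∩ Sam ∩ Arjun: 09:25-09:50, 12:20-12:45, 13:55-14:30.
Leo ∩ Sam ∩ Arjun ∩ Gita: 12:20-12:45, 13:55-14:30.
Leo ∩ Sam ∩ Arjun ∩ Gita ∩ Jamal: 12:20-12:40, 14:25-14:30.
Leo ∩ Sam ∩ Arjun ∩ Gita ∩ Jamal ∩ Beatriz: ∅.
There is no time when everyone is free.
There is no common window, so the total is 0 minutes.

0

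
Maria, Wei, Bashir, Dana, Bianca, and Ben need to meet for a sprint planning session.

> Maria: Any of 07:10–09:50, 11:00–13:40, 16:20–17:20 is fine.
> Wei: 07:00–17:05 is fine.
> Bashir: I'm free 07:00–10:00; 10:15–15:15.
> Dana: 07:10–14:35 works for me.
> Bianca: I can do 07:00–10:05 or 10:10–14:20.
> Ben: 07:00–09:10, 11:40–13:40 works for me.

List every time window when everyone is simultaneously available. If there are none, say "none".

07:10-09:10, 11:40-13:40

Maria ∩ Wei: 07:10-09:50, 11:00-13:40, 16:20-17:05.
Maria ∩ Wei ∩ Bashir: 07:10-09:50, 11:00-13:40.
Maria ∩ Wei ∩ Bashir ∩ Dana: 07:10-09:50, 11:00-13:40.
Maria ∩ Wei ∩ Bashir ∩ Dana ∩ Bianca: 07:10-09:50, 11:00-13:40.
Maria ∩ Wei ∩ Bashir ∩ Dana ∩ Bianca ∩ Ben: 07:10-09:10, 11:40-13:40.
Those are the intersection windows.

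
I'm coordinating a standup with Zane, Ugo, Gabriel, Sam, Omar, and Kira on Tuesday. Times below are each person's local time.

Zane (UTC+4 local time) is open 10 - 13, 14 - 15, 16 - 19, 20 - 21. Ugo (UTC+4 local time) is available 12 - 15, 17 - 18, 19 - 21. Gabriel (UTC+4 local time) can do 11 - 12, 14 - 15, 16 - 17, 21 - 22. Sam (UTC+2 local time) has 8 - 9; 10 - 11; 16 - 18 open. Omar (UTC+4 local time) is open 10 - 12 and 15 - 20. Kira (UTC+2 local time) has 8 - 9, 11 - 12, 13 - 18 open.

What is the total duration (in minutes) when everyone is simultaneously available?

0

Zane in UTC: 06:00-09:00, 10:00-11:00, 12:00-15:00, 16:00-17:00 (subtract 4h to convert from UTC+4).
Ugo in UTC: 08:00-11:00, 13:00-14:00, 15:00-17:00 (subtract 4h to convert from UTC+4).
Gabriel in UTC: 07:00-08:00, 10:00-11:00, 12:00-13:00, 17:00-18:00 (subtract 4h to convert from UTC+4).
Sam in UTC: 06:00-07:00, 08:00-09:00, 14:00-16:00 (subtract 2h to convert from UTC+2).
Omar in UTC: 06:00-08:00, 11:00-16:00 (subtract 4h to convert from UTC+4).
Kira in UTC: 06:00-07:00, 09:00-10:00, 11:00-16:00 (subtract 2h to convert from UTC+2).
Zane ∩ Ugo: 08:00-09:00, 10:00-11:00, 13:00-14:00, 16:00-17:00.
Zane ∩ Ugo ∩ Gabriel: 10:00-11:00.
Zane ∩ Ugo ∩ Gabriel ∩ Sam: ∅.
Zane ∩ Ugo ∩ Gabriel ∩ Sam ∩ Omar: ∅.
Zane ∩ Ugo ∩ Gabriel ∩ Sam ∩ Omar ∩ Kira: ∅.
There is no time when everyone is free.
There is no common window, so the total is 0 minutes.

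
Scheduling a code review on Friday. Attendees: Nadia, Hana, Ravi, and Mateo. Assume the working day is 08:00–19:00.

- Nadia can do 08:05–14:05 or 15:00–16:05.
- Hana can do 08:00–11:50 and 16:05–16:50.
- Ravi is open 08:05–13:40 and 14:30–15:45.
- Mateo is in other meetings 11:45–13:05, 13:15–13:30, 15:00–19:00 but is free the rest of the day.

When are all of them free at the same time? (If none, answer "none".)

Nadia free: 08:05-14:05, 15:00-16:05.
Hana free: 08:00-11:50, 16:05-16:50.
Ravi free: 08:05-13:40, 14:30-15:45.
Mateo free: 08:00-11:45, 13:05-13:15, 13:30-15:00 (invert busy blocks within the working day).
Nadia ∩ Hana: 08:05-11:50.
Nadia ∩ Hana ∩ Ravi: 08:05-11:50.
Nadia ∩ Hana ∩ Ravi ∩ Mateo: 08:05-11:45.

08:05-11:45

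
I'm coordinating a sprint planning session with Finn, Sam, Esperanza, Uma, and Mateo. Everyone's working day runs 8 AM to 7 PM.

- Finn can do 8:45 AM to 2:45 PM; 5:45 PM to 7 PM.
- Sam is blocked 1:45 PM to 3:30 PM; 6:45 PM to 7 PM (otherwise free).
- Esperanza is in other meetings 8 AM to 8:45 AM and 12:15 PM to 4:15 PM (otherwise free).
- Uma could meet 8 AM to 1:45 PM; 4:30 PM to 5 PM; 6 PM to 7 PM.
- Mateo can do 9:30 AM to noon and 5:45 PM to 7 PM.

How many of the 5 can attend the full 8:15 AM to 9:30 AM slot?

2

Finn free: 08:45-14:45, 17:45-19:00.
Sam free: 08:00-13:45, 15:30-18:45 (invert busy blocks within the working day).
Esperanza free: 08:45-12:15, 16:15-19:00 (invert busy blocks within the working day).
Uma free: 08:00-13:45, 16:30-17:00, 18:00-19:00.
Mateo free: 09:30-12:00, 17:45-19:00.
Sam and Uma can make the full 08:15-09:30 slot — that's 2.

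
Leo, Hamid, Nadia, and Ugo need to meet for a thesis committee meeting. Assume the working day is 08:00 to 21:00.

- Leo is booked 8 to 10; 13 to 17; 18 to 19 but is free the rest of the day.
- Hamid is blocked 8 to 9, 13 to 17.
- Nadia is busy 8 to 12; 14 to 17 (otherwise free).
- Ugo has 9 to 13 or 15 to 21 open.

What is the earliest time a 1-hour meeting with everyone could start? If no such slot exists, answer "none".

12:00

Leo free: 10:00-13:00, 17:00-18:00, 19:00-21:00 (invert busy blocks within the working day).
Hamid free: 09:00-13:00, 17:00-21:00 (invert busy blocks within the working day).
Nadia free: 12:00-14:00, 17:00-21:00 (invert busy blocks within the working day).
Ugo free: 09:00-13:00, 15:00-21:00.
Leo ∩ Hamid: 10:00-13:00, 17:00-18:00, 19:00-21:00.
Leo ∩ Hamid ∩ Nadia: 12:00-13:00, 17:00-18:00, 19:00-21:00.
Leo ∩ Hamid ∩ Nadia ∩ Ugo: 12:00-13:00, 17:00-18:00, 19:00-21:00.
The first common window of at least 60 minutes is 12:00-13:00, so the earliest start is 12:00.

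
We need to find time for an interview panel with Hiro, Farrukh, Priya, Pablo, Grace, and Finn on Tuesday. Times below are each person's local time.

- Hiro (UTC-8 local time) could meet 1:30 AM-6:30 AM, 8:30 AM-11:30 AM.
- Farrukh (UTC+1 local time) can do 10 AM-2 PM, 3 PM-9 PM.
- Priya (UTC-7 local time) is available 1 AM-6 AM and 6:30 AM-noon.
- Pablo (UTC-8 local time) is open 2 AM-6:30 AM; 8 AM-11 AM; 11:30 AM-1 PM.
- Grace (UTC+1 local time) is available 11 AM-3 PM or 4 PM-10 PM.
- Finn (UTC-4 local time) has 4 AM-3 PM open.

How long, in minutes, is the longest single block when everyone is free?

180

Hiro in UTC: 09:30-14:30, 16:30-19:30 (add 8h to convert from UTC-8).
Farrukh in UTC: 09:00-13:00, 14:00-20:00 (subtract 1h to convert from UTC+1).
Priya in UTC: 08:00-13:00, 13:30-19:00 (add 7h to convert from UTC-7).
Pablo in UTC: 10:00-14:30, 16:00-19:00, 19:30-21:00 (add 8h to convert from UTC-8).
Grace in UTC: 10:00-14:00, 15:00-21:00 (subtract 1h to convert from UTC+1).
Finn in UTC: 08:00-19:00 (add 4h to convert from UTC-4).
Hiro ∩ Farrukh: 09:30-13:00, 14:00-14:30, 16:30-19:30.
Hiro ∩ Farrukh ∩ Priya: 09:30-13:00, 14:00-14:30, 16:30-19:00.
Hiro ∩ Farrukh ∩ Priya ∩ Pablo: 10:00-13:00, 14:00-14:30, 16:30-19:00.
Hiro ∩ Farrukh ∩ Priya ∩ Pablo ∩ Grace: 10:00-13:00, 16:30-19:00.
Hiro ∩ Farrukh ∩ Priya ∩ Pablo ∩ Grace ∩ Finn: 10:00-13:00, 16:30-19:00.
Those are the intersection windows.
The longest is 10:00-13:00 at 180 minutes.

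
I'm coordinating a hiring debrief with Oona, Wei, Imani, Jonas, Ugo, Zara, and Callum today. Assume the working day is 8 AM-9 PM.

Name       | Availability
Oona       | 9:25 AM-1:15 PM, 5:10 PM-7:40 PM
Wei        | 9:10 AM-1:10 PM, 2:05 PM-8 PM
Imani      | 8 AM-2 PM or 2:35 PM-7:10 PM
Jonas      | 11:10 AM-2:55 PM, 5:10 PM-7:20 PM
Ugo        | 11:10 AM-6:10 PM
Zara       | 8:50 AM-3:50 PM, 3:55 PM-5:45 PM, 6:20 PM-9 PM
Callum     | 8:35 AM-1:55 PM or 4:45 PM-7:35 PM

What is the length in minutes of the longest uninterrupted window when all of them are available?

Oona ∩ Wei: 09:25-13:10, 17:10-19:40.
Oona ∩ Wei ∩ Imani: 09:25-13:10, 17:10-19:10.
Oona ∩ Wei ∩ Imani ∩ Jonas: 11:10-13:10, 17:10-19:10.
Oona ∩ Wei ∩ Imani ∩ Jonas ∩ Ugo: 11:10-13:10, 17:10-18:10.
Oona ∩ Wei ∩ Imani ∩ Jonas ∩ Ugo ∩ Zara: 11:10-13:10, 17:10-17:45.
Oona ∩ Wei ∩ Imani ∩ Jonas ∩ Ugo ∩ Zara ∩ Callum: 11:10-13:10, 17:10-17:45.
So the common availability across everyone is 11:10-13:10, 17:10-17:45.
The longest is 11:10-13:10 at 120 minutes.

120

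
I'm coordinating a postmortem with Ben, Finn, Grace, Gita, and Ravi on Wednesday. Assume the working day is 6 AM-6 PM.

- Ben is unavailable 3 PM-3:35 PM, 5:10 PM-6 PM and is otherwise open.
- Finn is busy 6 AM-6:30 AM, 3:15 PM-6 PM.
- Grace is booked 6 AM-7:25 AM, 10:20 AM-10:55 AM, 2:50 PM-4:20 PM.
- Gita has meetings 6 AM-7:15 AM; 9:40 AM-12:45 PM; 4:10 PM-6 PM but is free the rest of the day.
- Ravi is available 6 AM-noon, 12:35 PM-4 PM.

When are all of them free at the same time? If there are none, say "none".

Ben free: 06:00-15:00, 15:35-17:10 (invert busy blocks within the working day).
Finn free: 06:30-15:15 (invert busy blocks within the working day).
Grace free: 07:25-10:20, 10:55-14:50, 16:20-18:00 (invert busy blocks within the working day).
Gita free: 07:15-09:40, 12:45-16:10 (invert busy blocks within the working day).
Ravi free: 06:00-12:00, 12:35-16:00.
Ben ∩ Finn: 06:30-15:00.
Ben ∩ Finn ∩ Grace: 07:25-10:20, 10:55-14:50.
Ben ∩ Finn ∩ Grace ∩ Gita: 07:25-09:40, 12:45-14:50.
Ben ∩ Finn ∩ Grace ∩ Gita ∩ Ravi: 07:25-09:40, 12:45-14:50.
So the common availability across everyone is 07:25-09:40, 12:45-14:50.

07:25-09:40, 12:45-14:50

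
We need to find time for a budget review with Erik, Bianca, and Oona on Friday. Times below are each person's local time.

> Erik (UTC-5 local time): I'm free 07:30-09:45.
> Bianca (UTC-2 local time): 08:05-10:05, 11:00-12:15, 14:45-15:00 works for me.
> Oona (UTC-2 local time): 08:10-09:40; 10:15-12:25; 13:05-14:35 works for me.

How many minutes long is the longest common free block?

Erik in UTC: 12:30-14:45 (add 5h to convert from UTC-5).
Bianca in UTC: 10:05-12:05, 13:00-14:15, 16:45-17:00 (add 2h to convert from UTC-2).
Oona in UTC: 10:10-11:40, 12:15-14:25, 15:05-16:35 (add 2h to convert from UTC-2).
Erik ∩ Bianca: 13:00-14:15.
Erik ∩ Bianca ∩ Oona: 13:00-14:15.
So the common availability across everyone is 13:00-14:15.
The longest is 13:00-14:15 at 75 minutes.

75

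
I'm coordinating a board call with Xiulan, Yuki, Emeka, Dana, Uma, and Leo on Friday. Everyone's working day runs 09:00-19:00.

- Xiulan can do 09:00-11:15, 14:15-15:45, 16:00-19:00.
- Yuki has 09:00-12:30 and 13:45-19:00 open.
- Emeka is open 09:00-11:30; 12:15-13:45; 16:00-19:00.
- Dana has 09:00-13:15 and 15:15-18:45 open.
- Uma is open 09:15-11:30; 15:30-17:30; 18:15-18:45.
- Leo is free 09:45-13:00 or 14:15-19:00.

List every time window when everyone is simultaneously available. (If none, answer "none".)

09:45-11:15, 16:00-17:30, 18:15-18:45

Xiulan ∩ Yuki: 09:00-11:15, 14:15-15:45, 16:00-19:00.
Xiulan ∩ Yuki ∩ Emeka: 09:00-11:15, 16:00-19:00.
Xiulan ∩ Yuki ∩ Emeka ∩ Dana: 09:00-11:15, 16:00-18:45.
Xiulan ∩ Yuki ∩ Emeka ∩ Dana ∩ Uma: 09:15-11:15, 16:00-17:30, 18:15-18:45.
Xiulan ∩ Yuki ∩ Emeka ∩ Dana ∩ Uma ∩ Leo: 09:45-11:15, 16:00-17:30, 18:15-18:45.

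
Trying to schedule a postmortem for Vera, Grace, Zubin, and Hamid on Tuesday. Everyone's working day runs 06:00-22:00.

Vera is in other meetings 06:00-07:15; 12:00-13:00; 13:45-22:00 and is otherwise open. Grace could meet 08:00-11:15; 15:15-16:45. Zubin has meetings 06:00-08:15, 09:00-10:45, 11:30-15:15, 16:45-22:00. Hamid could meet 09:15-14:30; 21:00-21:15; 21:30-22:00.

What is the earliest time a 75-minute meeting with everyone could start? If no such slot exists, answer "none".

Vera free: 07:15-12:00, 13:00-13:45 (invert busy blocks within the working day).
Grace free: 08:00-11:15, 15:15-16:45.
Zubin free: 08:15-09:00, 10:45-11:30, 15:15-16:45 (invert busy blocks within the working day).
Hamid free: 09:15-14:30, 21:00-21:15, 21:30-22:00.
Vera ∩ Grace: 08:00-11:15.
Vera ∩ Grace ∩ Zubin: 08:15-09:00, 10:45-11:15.
Vera ∩ Grace ∩ Zubin ∩ Hamid: 10:45-11:15.
Those are the intersection windows.
No common window is at least 75 minutes long.

none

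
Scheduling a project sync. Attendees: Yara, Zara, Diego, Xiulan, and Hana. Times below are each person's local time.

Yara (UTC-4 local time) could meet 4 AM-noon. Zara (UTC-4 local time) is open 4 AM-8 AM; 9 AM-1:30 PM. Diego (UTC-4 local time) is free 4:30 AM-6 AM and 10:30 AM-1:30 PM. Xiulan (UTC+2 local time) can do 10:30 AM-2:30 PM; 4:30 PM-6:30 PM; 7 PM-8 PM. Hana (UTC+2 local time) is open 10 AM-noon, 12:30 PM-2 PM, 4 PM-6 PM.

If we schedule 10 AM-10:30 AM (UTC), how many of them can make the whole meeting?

3

Yara in UTC: 08:00-16:00 (add 4h to convert from UTC-4).
Zara in UTC: 08:00-12:00, 13:00-17:30 (add 4h to convert from UTC-4).
Diego in UTC: 08:30-10:00, 14:30-17:30 (add 4h to convert from UTC-4).
Xiulan in UTC: 08:30-12:30, 14:30-16:30, 17:00-18:00 (subtract 2h to convert from UTC+2).
Hana in UTC: 08:00-10:00, 10:30-12:00, 14:00-16:00 (subtract 2h to convert from UTC+2).
Yara, Zara, and Xiulan can make the full 10:00-10:30 slot — that's 3.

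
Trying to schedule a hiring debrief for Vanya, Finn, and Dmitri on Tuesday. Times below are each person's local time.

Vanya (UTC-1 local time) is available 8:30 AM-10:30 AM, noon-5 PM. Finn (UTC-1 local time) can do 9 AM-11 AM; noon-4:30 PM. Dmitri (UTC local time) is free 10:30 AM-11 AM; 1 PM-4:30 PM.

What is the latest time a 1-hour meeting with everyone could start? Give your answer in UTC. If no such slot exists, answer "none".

15:30

Vanya in UTC: 09:30-11:30, 13:00-18:00 (add 1h to convert from UTC-1).
Finn in UTC: 10:00-12:00, 13:00-17:30 (add 1h to convert from UTC-1).
Dmitri in UTC: 10:30-11:00, 13:00-16:30.
Vanya ∩ Finn: 10:00-11:30, 13:00-17:30.
Vanya ∩ Finn ∩ Dmitri: 10:30-11:00, 13:00-16:30.
Those are the intersection windows.
The last common window of at least 60 minutes is 13:00-16:30; a 60-minute meeting can start as late as 15:30 and still end by 16:30.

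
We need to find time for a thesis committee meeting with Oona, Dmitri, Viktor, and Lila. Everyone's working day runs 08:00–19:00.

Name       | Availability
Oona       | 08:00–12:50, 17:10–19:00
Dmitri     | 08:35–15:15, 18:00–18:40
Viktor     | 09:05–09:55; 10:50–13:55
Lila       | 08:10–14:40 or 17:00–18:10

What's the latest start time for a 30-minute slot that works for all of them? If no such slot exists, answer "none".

12:20

Oona ∩ Dmitri: 08:35-12:50, 18:00-18:40.
Oona ∩ Dmitri ∩ Viktor: 09:05-09:55, 10:50-12:50.
Oona ∩ Dmitri ∩ Viktor ∩ Lila: 09:05-09:55, 10:50-12:50.
The last common window of at least 30 minutes is 10:50-12:50; a 30-minute meeting can start as late as 12:20 and still end by 12:50.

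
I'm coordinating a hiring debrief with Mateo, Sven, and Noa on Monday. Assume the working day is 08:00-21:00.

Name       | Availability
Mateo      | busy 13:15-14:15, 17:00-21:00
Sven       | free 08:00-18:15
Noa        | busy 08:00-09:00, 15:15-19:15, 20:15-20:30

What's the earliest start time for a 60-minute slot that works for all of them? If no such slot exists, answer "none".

Mateo free: 08:00-13:15, 14:15-17:00 (invert busy blocks within the working day).
Sven free: 08:00-18:15.
Noa free: 09:00-15:15, 19:15-20:15, 20:30-21:00 (invert busy blocks within the working day).
Mateo ∩ Sven: 08:00-13:15, 14:15-17:00.
Mateo ∩ Sven ∩ Noa: 09:00-13:15, 14:15-15:15.
Those are the intersection windows.
The first common window of at least 60 minutes is 09:00-13:15, so the earliest start is 09:00.

09:00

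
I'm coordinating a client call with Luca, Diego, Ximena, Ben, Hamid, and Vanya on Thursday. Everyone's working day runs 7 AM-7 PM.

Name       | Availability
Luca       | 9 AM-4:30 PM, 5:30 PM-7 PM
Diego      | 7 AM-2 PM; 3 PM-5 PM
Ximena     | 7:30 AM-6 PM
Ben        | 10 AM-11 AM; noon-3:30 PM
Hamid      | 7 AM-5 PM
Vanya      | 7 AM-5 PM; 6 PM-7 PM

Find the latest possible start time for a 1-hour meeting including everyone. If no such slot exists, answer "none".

Luca ∩ Diego: 09:00-14:00, 15:00-16:30.
Luca ∩ Diego ∩ Ximena: 09:00-14:00, 15:00-16:30.
Luca ∩ Diego ∩ Ximena ∩ Ben: 10:00-11:00, 12:00-14:00, 15:00-15:30.
Luca ∩ Diego ∩ Ximena ∩ Ben ∩ Hamid: 10:00-11:00, 12:00-14:00, 15:00-15:30.
Luca ∩ Diego ∩ Ximena ∩ Ben ∩ Hamid ∩ Vanya: 10:00-11:00, 12:00-14:00, 15:00-15:30.
The last common window of at least 60 minutes is 12:00-14:00; a 60-minute meeting can start as late as 13:00 and still end by 14:00.

13:00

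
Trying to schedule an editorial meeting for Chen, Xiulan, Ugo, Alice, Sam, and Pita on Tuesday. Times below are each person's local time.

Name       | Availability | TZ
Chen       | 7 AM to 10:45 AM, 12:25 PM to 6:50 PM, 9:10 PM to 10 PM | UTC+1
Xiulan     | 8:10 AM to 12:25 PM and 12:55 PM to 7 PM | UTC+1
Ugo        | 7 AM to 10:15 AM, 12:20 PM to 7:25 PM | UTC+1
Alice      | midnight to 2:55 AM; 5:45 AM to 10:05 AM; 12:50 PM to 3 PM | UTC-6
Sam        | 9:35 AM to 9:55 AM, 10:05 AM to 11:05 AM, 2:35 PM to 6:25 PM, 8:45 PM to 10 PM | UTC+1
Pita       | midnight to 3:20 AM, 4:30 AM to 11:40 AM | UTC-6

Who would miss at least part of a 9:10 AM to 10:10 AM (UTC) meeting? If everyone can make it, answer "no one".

Chen in UTC: 06:00-09:45, 11:25-17:50, 20:10-21:00 (subtract 1h to convert from UTC+1).
Xiulan in UTC: 07:10-11:25, 11:55-18:00 (subtract 1h to convert from UTC+1).
Ugo in UTC: 06:00-09:15, 11:20-18:25 (subtract 1h to convert from UTC+1).
Alice in UTC: 06:00-08:55, 11:45-16:05, 18:50-21:00 (add 6h to convert from UTC-6).
Sam in UTC: 08:35-08:55, 09:05-10:05, 13:35-17:25, 19:45-21:00 (subtract 1h to convert from UTC+1).
Pita in UTC: 06:00-09:20, 10:30-17:40 (add 6h to convert from UTC-6).
Chen: not fully free for 09:10-10:10. Xiulan: free for 09:10-10:10. Ugo: not fully free for 09:10-10:10. Alice: not fully free for 09:10-10:10. Sam: not fully free for 09:10-10:10. Pita: not fully free for 09:10-10:10.

Alice, Chen, Pita, Sam, Ugo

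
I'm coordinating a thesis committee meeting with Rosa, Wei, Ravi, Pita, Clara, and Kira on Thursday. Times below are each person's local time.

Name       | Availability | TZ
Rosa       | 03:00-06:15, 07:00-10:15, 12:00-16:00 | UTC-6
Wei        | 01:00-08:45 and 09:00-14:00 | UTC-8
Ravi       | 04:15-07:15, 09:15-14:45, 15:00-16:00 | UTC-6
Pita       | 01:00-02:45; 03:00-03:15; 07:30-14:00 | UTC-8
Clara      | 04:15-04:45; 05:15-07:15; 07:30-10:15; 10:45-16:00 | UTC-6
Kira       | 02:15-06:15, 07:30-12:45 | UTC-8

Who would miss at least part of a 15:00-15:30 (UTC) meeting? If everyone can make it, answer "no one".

Kira, Pita, Ravi

Rosa in UTC: 09:00-12:15, 13:00-16:15, 18:00-22:00 (add 6h to convert from UTC-6).
Wei in UTC: 09:00-16:45, 17:00-22:00 (add 8h to convert from UTC-8).
Ravi in UTC: 10:15-13:15, 15:15-20:45, 21:00-22:00 (add 6h to convert from UTC-6).
Pita in UTC: 09:00-10:45, 11:00-11:15, 15:30-22:00 (add 8h to convert from UTC-8).
Clara in UTC: 10:15-10:45, 11:15-13:15, 13:30-16:15, 16:45-22:00 (add 6h to convert from UTC-6).
Kira in UTC: 10:15-14:15, 15:30-20:45 (add 8h to convert from UTC-8).
Rosa: free for 15:00-15:30. Wei: free for 15:00-15:30. Ravi: not fully free for 15:00-15:30. Pita: not fully free for 15:00-15:30. Clara: free for 15:00-15:30. Kira: not fully free for 15:00-15:30.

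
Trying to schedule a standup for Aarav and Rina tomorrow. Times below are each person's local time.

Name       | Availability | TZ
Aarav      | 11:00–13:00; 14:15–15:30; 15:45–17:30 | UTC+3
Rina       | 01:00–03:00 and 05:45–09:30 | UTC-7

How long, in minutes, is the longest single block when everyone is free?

Aarav in UTC: 08:00-10:00, 11:15-12:30, 12:45-14:30 (subtract 3h to convert from UTC+3).
Rina in UTC: 08:00-10:00, 12:45-16:30 (add 7h to convert from UTC-7).
Aarav ∩ Rina: 08:00-10:00, 12:45-14:30.
The longest is 08:00-10:00 at 120 minutes.

120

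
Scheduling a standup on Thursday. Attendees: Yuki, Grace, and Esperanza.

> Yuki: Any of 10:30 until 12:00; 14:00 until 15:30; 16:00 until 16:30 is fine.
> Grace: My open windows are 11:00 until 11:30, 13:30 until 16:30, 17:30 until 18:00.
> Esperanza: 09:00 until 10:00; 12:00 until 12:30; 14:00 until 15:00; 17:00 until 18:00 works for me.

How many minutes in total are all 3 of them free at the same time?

60

Yuki ∩ Grace: 11:00-11:30, 14:00-15:30, 16:00-16:30.
Yuki ∩ Grace ∩ Esperanza: 14:00-15:00.
That's a single block of 60 minutes.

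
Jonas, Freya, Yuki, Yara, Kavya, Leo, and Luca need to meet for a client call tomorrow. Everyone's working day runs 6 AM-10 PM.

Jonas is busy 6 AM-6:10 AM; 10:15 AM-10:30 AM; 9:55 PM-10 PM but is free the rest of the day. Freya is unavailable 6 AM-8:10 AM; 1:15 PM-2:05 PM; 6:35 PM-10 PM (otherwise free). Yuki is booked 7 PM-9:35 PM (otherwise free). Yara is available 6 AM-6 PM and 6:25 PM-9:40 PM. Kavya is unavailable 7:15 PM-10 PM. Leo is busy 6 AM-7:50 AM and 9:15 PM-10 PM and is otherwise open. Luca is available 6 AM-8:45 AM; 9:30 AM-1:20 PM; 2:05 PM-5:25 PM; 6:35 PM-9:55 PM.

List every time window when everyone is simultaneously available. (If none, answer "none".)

Jonas free: 06:10-10:15, 10:30-21:55 (invert busy blocks within the working day).
Freya free: 08:10-13:15, 14:05-18:35 (invert busy blocks within the working day).
Yuki free: 06:00-19:00, 21:35-22:00 (invert busy blocks within the working day).
Yara free: 06:00-18:00, 18:25-21:40.
Kavya free: 06:00-19:15 (invert busy blocks within the working day).
Leo free: 07:50-21:15 (invert busy blocks within the working day).
Luca free: 06:00-08:45, 09:30-13:20, 14:05-17:25, 18:35-21:55.
Jonas ∩ Freya: 08:10-10:15, 10:30-13:15, 14:05-18:35.
Jonas ∩ Freya ∩ Yuki: 08:10-10:15, 10:30-13:15, 14:05-18:35.
Jonas ∩ Freya ∩ Yuki ∩ Yara: 08:10-10:15, 10:30-13:15, 14:05-18:00, 18:25-18:35.
Jonas ∩ Freya ∩ Yuki ∩ Yara ∩ Kavya: 08:10-10:15, 10:30-13:15, 14:05-18:00, 18:25-18:35.
Jonas ∩ Freya ∩ Yuki ∩ Yara ∩ Kavya ∩ Leo: 08:10-10:15, 10:30-13:15, 14:05-18:00, 18:25-18:35.
Jonas ∩ Freya ∩ Yuki ∩ Yara ∩ Kavya ∩ Leo ∩ Luca: 08:10-08:45, 09:30-10:15, 10:30-13:15, 14:05-17:25.
Those are the intersection windows.

08:10-08:45, 09:30-10:15, 10:30-13:15, 14:05-17:25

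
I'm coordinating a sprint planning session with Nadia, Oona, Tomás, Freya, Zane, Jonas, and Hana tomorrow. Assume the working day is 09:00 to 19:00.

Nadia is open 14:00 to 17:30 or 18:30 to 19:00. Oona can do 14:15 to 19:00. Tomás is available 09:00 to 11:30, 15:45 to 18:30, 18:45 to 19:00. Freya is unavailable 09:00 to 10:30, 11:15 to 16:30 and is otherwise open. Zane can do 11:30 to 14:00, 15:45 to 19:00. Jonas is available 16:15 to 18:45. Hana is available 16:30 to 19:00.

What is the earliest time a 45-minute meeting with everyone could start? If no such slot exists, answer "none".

Nadia free: 14:00-17:30, 18:30-19:00.
Oona free: 14:15-19:00.
Tomás free: 09:00-11:30, 15:45-18:30, 18:45-19:00.
Freya free: 10:30-11:15, 16:30-19:00 (invert busy blocks within the working day).
Zane free: 11:30-14:00, 15:45-19:00.
Jonas free: 16:15-18:45.
Hana free: 16:30-19:00.
Nadia ∩ Oona: 14:15-17:30, 18:30-19:00.
Nadia ∩ Oona ∩ Tomás: 15:45-17:30, 18:45-19:00.
Nadia ∩ Oona ∩ Tomás ∩ Freya: 16:30-17:30, 18:45-19:00.
Nadia ∩ Oona ∩ Tomás ∩ Freya ∩ Zane: 16:30-17:30, 18:45-19:00.
Nadia ∩ Oona ∩ Tomás ∩ Freya ∩ Zane ∩ Jonas: 16:30-17:30.
Nadia ∩ Oona ∩ Tomás ∩ Freya ∩ Zane ∩ Jonas ∩ Hana: 16:30-17:30.
The first common window of at least 45 minutes is 16:30-17:30, so the earliest start is 16:30.

16:30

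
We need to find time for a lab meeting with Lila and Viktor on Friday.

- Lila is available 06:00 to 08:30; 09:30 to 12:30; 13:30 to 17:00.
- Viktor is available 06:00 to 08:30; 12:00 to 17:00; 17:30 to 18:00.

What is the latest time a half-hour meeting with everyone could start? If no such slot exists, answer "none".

16:30

Lila ∩ Viktor: 06:00-08:30, 12:00-12:30, 13:30-17:00.
The last common window of at least 30 minutes is 13:30-17:00; a 30-minute meeting can start as late as 16:30 and still end by 17:00.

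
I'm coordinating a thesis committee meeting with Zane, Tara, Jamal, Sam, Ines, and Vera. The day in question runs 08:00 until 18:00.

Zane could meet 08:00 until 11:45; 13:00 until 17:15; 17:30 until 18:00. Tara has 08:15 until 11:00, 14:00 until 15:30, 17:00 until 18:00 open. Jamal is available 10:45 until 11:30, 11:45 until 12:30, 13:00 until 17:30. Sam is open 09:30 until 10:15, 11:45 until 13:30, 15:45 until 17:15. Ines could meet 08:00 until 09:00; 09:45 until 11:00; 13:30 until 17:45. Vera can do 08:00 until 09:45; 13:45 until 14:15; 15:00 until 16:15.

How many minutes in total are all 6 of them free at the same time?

Zane ∩ Tara: 08:15-11:00, 14:00-15:30, 17:00-17:15, 17:30-18:00.
Zane ∩ Tara ∩ Jamal: 10:45-11:00, 14:00-15:30, 17:00-17:15.
Zane ∩ Tara ∩ Jamal ∩ Sam: 17:00-17:15.
Zane ∩ Tara ∩ Jamal ∩ Sam ∩ Ines: 17:00-17:15.
Zane ∩ Tara ∩ Jamal ∩ Sam ∩ Ines ∩ Vera: ∅.
There is no time when everyone is free.
There is no common window, so the total is 0 minutes.

0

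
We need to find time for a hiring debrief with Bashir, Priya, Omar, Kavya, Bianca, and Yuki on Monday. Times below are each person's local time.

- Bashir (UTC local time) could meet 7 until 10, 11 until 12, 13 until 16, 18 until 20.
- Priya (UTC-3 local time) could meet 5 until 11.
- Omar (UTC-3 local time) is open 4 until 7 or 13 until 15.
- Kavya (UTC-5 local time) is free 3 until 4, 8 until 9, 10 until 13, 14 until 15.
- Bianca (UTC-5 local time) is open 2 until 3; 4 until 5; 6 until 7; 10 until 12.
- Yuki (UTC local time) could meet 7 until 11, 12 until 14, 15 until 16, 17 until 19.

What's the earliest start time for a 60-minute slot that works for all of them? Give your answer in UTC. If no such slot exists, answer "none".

Bashir in UTC: 07:00-10:00, 11:00-12:00, 13:00-16:00, 18:00-20:00.
Priya in UTC: 08:00-14:00 (add 3h to convert from UTC-3).
Omar in UTC: 07:00-10:00, 16:00-18:00 (add 3h to convert from UTC-3).
Kavya in UTC: 08:00-09:00, 13:00-14:00, 15:00-18:00, 19:00-20:00 (add 5h to convert from UTC-5).
Bianca in UTC: 07:00-08:00, 09:00-10:00, 11:00-12:00, 15:00-17:00 (add 5h to convert from UTC-5).
Yuki in UTC: 07:00-11:00, 12:00-14:00, 15:00-16:00, 17:00-19:00.
Bashir ∩ Priya: 08:00-10:00, 11:00-12:00, 13:00-14:00.
Bashir ∩ Priya ∩ Omar: 08:00-10:00.
Bashir ∩ Priya ∩ Omar ∩ Kavya: 08:00-09:00.
Bashir ∩ Priya ∩ Omar ∩ Kavya ∩ Bianca: ∅.
Bashir ∩ Priya ∩ Omar ∩ Kavya ∩ Bianca ∩ Yuki: ∅.
There is no time when everyone is free.
No common window is at least 60 minutes long.

none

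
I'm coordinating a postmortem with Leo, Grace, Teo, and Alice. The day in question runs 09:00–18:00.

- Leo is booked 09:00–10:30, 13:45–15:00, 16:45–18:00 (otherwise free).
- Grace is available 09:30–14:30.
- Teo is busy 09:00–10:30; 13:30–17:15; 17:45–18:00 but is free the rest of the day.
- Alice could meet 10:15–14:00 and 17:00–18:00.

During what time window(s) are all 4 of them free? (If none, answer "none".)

Leo free: 10:30-13:45, 15:00-16:45 (invert busy blocks within the working day).
Grace free: 09:30-14:30.
Teo free: 10:30-13:30, 17:15-17:45 (invert busy blocks within the working day).
Alice free: 10:15-14:00, 17:00-18:00.
Leo ∩ Grace: 10:30-13:45.
Leo ∩ Grace ∩ Teo: 10:30-13:30.
Leo ∩ Grace ∩ Teo ∩ Alice: 10:30-13:30.
Those are the intersection windows.

10:30-13:30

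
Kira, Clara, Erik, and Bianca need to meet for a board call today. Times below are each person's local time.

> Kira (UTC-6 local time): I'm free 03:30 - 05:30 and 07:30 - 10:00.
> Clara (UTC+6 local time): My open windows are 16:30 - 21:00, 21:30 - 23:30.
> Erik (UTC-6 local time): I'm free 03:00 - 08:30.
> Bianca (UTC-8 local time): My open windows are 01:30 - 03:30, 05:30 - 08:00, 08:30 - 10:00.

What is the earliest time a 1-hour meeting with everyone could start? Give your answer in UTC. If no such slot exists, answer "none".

Kira in UTC: 09:30-11:30, 13:30-16:00 (add 6h to convert from UTC-6).
Clara in UTC: 10:30-15:00, 15:30-17:30 (subtract 6h to convert from UTC+6).
Erik in UTC: 09:00-14:30 (add 6h to convert from UTC-6).
Bianca in UTC: 09:30-11:30, 13:30-16:00, 16:30-18:00 (add 8h to convert from UTC-8).
Kira ∩ Clara: 10:30-11:30, 13:30-15:00, 15:30-16:00.
Kira ∩ Clara ∩ Erik: 10:30-11:30, 13:30-14:30.
Kira ∩ Clara ∩ Erik ∩ Bianca: 10:30-11:30, 13:30-14:30.
So the common availability across everyone is 10:30-11:30, 13:30-14:30.
The first common window of at least 60 minutes is 10:30-11:30, so the earliest start is 10:30.

10:30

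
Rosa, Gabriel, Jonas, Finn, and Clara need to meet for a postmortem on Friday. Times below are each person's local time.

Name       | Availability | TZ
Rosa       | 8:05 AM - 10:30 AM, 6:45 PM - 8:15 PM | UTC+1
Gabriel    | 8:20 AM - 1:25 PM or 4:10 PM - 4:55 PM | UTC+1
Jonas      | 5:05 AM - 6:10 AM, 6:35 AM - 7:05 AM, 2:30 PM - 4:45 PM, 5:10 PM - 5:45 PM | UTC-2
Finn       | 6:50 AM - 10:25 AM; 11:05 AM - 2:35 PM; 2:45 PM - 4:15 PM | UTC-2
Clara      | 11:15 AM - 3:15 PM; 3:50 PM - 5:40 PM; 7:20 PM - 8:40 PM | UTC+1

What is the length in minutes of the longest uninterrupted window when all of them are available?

0

Rosa in UTC: 07:05-09:30, 17:45-19:15 (subtract 1h to convert from UTC+1).
Gabriel in UTC: 07:20-12:25, 15:10-15:55 (subtract 1h to convert from UTC+1).
Jonas in UTC: 07:05-08:10, 08:35-09:05, 16:30-18:45, 19:10-19:45 (add 2h to convert from UTC-2).
Finn in UTC: 08:50-12:25, 13:05-16:35, 16:45-18:15 (add 2h to convert from UTC-2).
Clara in UTC: 10:15-14:15, 14:50-16:40, 18:20-19:40 (subtract 1h to convert from UTC+1).
Rosa ∩ Gabriel: 07:20-09:30.
Rosa ∩ Gabriel ∩ Jonas: 07:20-08:10, 08:35-09:05.
Rosa ∩ Gabriel ∩ Jonas ∩ Finn: 08:50-09:05.
Rosa ∩ Gabriel ∩ Jonas ∩ Finn ∩ Clara: ∅.
There is no time when everyone is free.
No common window exists, so the longest block is 0 minutes.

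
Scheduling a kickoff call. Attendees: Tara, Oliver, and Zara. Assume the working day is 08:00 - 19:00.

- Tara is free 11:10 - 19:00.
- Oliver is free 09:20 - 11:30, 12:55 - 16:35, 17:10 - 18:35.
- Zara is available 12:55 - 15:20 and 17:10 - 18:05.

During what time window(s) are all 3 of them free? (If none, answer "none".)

Tara ∩ Oliver: 11:10-11:30, 12:55-16:35, 17:10-18:35.
Tara ∩ Oliver ∩ Zara: 12:55-15:20, 17:10-18:05.

12:55-15:20, 17:10-18:05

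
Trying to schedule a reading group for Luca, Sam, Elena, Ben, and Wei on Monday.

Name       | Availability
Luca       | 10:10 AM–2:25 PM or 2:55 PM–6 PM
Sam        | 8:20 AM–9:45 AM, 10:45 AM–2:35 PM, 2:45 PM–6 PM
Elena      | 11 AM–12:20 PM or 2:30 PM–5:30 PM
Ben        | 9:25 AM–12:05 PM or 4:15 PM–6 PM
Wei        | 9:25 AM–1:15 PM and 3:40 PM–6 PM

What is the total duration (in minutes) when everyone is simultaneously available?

Luca ∩ Sam: 10:45-14:25, 14:55-18:00.
Luca ∩ Sam ∩ Elena: 11:00-12:20, 14:55-17:30.
Luca ∩ Sam ∩ Elena ∩ Ben: 11:00-12:05, 16:15-17:30.
Luca ∩ Sam ∩ Elena ∩ Ben ∩ Wei: 11:00-12:05, 16:15-17:30.
Summing the common windows: 65 + 75 = 140 minutes.

140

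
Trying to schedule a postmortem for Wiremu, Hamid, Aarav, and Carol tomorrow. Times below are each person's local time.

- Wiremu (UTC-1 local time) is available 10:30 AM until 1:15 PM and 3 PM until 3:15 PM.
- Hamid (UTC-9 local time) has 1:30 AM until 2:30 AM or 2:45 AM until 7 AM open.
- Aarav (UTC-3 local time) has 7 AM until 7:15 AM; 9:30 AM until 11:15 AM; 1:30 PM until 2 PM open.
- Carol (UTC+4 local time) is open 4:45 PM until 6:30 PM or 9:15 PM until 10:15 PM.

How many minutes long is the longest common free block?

90

Wiremu in UTC: 11:30-14:15, 16:00-16:15 (add 1h to convert from UTC-1).
Hamid in UTC: 10:30-11:30, 11:45-16:00 (add 9h to convert from UTC-9).
Aarav in UTC: 10:00-10:15, 12:30-14:15, 16:30-17:00 (add 3h to convert from UTC-3).
Carol in UTC: 12:45-14:30, 17:15-18:15 (subtract 4h to convert from UTC+4).
Wiremu ∩ Hamid: 11:45-14:15.
Wiremu ∩ Hamid ∩ Aarav: 12:30-14:15.
Wiremu ∩ Hamid ∩ Aarav ∩ Carol: 12:45-14:15.
So the common availability across everyone is 12:45-14:15.
The longest is 12:45-14:15 at 90 minutes.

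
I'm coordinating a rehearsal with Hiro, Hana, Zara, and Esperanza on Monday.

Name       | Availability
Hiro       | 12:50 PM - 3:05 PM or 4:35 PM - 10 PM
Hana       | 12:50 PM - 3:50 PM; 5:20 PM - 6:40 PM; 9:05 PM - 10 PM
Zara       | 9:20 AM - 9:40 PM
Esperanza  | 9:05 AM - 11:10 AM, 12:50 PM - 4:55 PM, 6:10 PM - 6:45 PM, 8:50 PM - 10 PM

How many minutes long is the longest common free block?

Hiro ∩ Hana: 12:50-15:05, 17:20-18:40, 21:05-22:00.
Hiro ∩ Hana ∩ Zara: 12:50-15:05, 17:20-18:40, 21:05-21:40.
Hiro ∩ Hana ∩ Zara ∩ Esperanza: 12:50-15:05, 18:10-18:40, 21:05-21:40.
So the common availability across everyone is 12:50-15:05, 18:10-18:40, 21:05-21:40.
The longest is 12:50-15:05 at 135 minutes.

135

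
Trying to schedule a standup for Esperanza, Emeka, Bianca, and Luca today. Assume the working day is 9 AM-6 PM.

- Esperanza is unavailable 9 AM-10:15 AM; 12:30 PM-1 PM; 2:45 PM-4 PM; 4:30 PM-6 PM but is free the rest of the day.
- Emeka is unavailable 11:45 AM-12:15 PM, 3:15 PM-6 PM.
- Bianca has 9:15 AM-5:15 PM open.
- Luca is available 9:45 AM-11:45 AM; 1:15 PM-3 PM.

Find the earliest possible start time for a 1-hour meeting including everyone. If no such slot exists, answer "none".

10:15

Esperanza free: 10:15-12:30, 13:00-14:45, 16:00-16:30 (invert busy blocks within the working day).
Emeka free: 09:00-11:45, 12:15-15:15 (invert busy blocks within the working day).
Bianca free: 09:15-17:15.
Luca free: 09:45-11:45, 13:15-15:00.
Esperanza ∩ Emeka: 10:15-11:45, 12:15-12:30, 13:00-14:45.
Esperanza ∩ Emeka ∩ Bianca: 10:15-11:45, 12:15-12:30, 13:00-14:45.
Esperanza ∩ Emeka ∩ Bianca ∩ Luca: 10:15-11:45, 13:15-14:45.
The first common window of at least 60 minutes is 10:15-11:45, so the earliest start is 10:15.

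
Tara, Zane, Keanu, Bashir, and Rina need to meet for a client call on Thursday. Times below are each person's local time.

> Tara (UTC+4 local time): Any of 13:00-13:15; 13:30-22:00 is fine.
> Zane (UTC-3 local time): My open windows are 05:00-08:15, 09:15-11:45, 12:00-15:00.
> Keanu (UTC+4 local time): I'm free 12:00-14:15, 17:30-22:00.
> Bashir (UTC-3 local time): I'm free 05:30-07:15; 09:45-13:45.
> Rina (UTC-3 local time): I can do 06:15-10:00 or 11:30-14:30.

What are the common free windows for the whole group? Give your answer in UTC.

Tara in UTC: 09:00-09:15, 09:30-18:00 (subtract 4h to convert from UTC+4).
Zane in UTC: 08:00-11:15, 12:15-14:45, 15:00-18:00 (add 3h to convert from UTC-3).
Keanu in UTC: 08:00-10:15, 13:30-18:00 (subtract 4h to convert from UTC+4).
Bashir in UTC: 08:30-10:15, 12:45-16:45 (add 3h to convert from UTC-3).
Rina in UTC: 09:15-13:00, 14:30-17:30 (add 3h to convert from UTC-3).
Tara ∩ Zane: 09:00-09:15, 09:30-11:15, 12:15-14:45, 15:00-18:00.
Tara ∩ Zane ∩ Keanu: 09:00-09:15, 09:30-10:15, 13:30-14:45, 15:00-18:00.
Tara ∩ Zane ∩ Keanu ∩ Bashir: 09:00-09:15, 09:30-10:15, 13:30-14:45, 15:00-16:45.
Tara ∩ Zane ∩ Keanu ∩ Bashir ∩ Rina: 09:30-10:15, 14:30-14:45, 15:00-16:45.

09:30-10:15, 14:30-14:45, 15:00-16:45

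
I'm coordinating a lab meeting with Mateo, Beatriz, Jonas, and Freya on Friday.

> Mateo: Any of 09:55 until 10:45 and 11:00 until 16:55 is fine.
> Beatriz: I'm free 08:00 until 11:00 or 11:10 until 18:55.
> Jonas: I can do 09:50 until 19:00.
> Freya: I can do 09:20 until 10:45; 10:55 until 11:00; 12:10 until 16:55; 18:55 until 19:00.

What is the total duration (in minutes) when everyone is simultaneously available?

335

Mateo ∩ Beatriz: 09:55-10:45, 11:10-16:55.
Mateo ∩ Beatriz ∩ Jonas: 09:55-10:45, 11:10-16:55.
Mateo ∩ Beatriz ∩ Jonas ∩ Freya: 09:55-10:45, 12:10-16:55.
Summing the common windows: 50 + 285 = 335 minutes.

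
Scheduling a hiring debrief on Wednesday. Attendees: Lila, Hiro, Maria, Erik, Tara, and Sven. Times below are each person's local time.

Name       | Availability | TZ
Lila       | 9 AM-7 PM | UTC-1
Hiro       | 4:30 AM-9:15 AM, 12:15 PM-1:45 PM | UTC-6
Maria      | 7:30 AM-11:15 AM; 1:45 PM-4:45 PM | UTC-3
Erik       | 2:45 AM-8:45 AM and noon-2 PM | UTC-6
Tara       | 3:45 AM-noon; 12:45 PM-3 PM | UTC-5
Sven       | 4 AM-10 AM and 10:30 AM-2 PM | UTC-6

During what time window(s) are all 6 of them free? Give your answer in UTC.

10:30-14:15, 18:15-19:45

Lila in UTC: 10:00-20:00 (add 1h to convert from UTC-1).
Hiro in UTC: 10:30-15:15, 18:15-19:45 (add 6h to convert from UTC-6).
Maria in UTC: 10:30-14:15, 16:45-19:45 (add 3h to convert from UTC-3).
Erik in UTC: 08:45-14:45, 18:00-20:00 (add 6h to convert from UTC-6).
Tara in UTC: 08:45-17:00, 17:45-20:00 (add 5h to convert from UTC-5).
Sven in UTC: 10:00-16:00, 16:30-20:00 (add 6h to convert from UTC-6).
Lila ∩ Hiro: 10:30-15:15, 18:15-19:45.
Lila ∩ Hiro ∩ Maria: 10:30-14:15, 18:15-19:45.
Lila ∩ Hiro ∩ Maria ∩ Erik: 10:30-14:15, 18:15-19:45.
Lila ∩ Hiro ∩ Maria ∩ Erik ∩ Tara: 10:30-14:15, 18:15-19:45.
Lila ∩ Hiro ∩ Maria ∩ Erik ∩ Tara ∩ Sven: 10:30-14:15, 18:15-19:45.
Those are the intersection windows.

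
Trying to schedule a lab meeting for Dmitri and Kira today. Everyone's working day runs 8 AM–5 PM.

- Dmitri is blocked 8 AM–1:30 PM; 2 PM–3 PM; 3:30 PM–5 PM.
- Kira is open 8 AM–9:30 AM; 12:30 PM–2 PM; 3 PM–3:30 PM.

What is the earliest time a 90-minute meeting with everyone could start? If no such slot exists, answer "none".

Dmitri free: 13:30-14:00, 15:00-15:30 (invert busy blocks within the working day).
Kira free: 08:00-09:30, 12:30-14:00, 15:00-15:30.
Dmitri ∩ Kira: 13:30-14:00, 15:00-15:30.
Those are the intersection windows.
No common window is at least 90 minutes long.

none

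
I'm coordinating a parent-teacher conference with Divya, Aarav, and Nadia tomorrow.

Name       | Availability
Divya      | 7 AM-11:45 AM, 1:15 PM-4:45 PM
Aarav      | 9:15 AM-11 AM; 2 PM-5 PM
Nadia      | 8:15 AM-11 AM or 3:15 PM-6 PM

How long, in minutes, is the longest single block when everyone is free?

Divya ∩ Aarav: 09:15-11:00, 14:00-16:45.
Divya ∩ Aarav ∩ Nadia: 09:15-11:00, 15:15-16:45.
The longest is 09:15-11:00 at 105 minutes.

105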